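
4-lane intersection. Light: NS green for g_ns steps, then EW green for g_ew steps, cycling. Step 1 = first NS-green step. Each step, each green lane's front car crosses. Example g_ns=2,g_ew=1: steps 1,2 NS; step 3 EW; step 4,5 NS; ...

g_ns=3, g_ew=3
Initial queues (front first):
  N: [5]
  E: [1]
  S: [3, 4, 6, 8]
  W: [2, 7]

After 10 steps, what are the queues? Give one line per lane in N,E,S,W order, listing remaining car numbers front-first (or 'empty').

Step 1 [NS]: N:car5-GO,E:wait,S:car3-GO,W:wait | queues: N=0 E=1 S=3 W=2
Step 2 [NS]: N:empty,E:wait,S:car4-GO,W:wait | queues: N=0 E=1 S=2 W=2
Step 3 [NS]: N:empty,E:wait,S:car6-GO,W:wait | queues: N=0 E=1 S=1 W=2
Step 4 [EW]: N:wait,E:car1-GO,S:wait,W:car2-GO | queues: N=0 E=0 S=1 W=1
Step 5 [EW]: N:wait,E:empty,S:wait,W:car7-GO | queues: N=0 E=0 S=1 W=0
Step 6 [EW]: N:wait,E:empty,S:wait,W:empty | queues: N=0 E=0 S=1 W=0
Step 7 [NS]: N:empty,E:wait,S:car8-GO,W:wait | queues: N=0 E=0 S=0 W=0

N: empty
E: empty
S: empty
W: empty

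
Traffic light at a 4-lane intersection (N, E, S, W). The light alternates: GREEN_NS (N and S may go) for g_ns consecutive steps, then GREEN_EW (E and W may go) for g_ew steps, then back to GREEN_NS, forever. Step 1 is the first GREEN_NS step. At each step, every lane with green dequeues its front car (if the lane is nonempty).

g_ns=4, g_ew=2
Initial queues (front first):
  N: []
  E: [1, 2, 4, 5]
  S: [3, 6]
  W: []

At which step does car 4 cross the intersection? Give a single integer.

Step 1 [NS]: N:empty,E:wait,S:car3-GO,W:wait | queues: N=0 E=4 S=1 W=0
Step 2 [NS]: N:empty,E:wait,S:car6-GO,W:wait | queues: N=0 E=4 S=0 W=0
Step 3 [NS]: N:empty,E:wait,S:empty,W:wait | queues: N=0 E=4 S=0 W=0
Step 4 [NS]: N:empty,E:wait,S:empty,W:wait | queues: N=0 E=4 S=0 W=0
Step 5 [EW]: N:wait,E:car1-GO,S:wait,W:empty | queues: N=0 E=3 S=0 W=0
Step 6 [EW]: N:wait,E:car2-GO,S:wait,W:empty | queues: N=0 E=2 S=0 W=0
Step 7 [NS]: N:empty,E:wait,S:empty,W:wait | queues: N=0 E=2 S=0 W=0
Step 8 [NS]: N:empty,E:wait,S:empty,W:wait | queues: N=0 E=2 S=0 W=0
Step 9 [NS]: N:empty,E:wait,S:empty,W:wait | queues: N=0 E=2 S=0 W=0
Step 10 [NS]: N:empty,E:wait,S:empty,W:wait | queues: N=0 E=2 S=0 W=0
Step 11 [EW]: N:wait,E:car4-GO,S:wait,W:empty | queues: N=0 E=1 S=0 W=0
Step 12 [EW]: N:wait,E:car5-GO,S:wait,W:empty | queues: N=0 E=0 S=0 W=0
Car 4 crosses at step 11

11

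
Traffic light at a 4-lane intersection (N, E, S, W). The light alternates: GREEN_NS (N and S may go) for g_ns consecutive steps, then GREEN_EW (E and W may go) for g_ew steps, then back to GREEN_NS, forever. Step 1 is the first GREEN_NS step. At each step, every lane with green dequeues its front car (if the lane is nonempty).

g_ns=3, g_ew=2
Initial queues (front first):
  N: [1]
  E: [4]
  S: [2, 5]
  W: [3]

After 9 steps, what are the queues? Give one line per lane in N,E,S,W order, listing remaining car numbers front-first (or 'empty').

Step 1 [NS]: N:car1-GO,E:wait,S:car2-GO,W:wait | queues: N=0 E=1 S=1 W=1
Step 2 [NS]: N:empty,E:wait,S:car5-GO,W:wait | queues: N=0 E=1 S=0 W=1
Step 3 [NS]: N:empty,E:wait,S:empty,W:wait | queues: N=0 E=1 S=0 W=1
Step 4 [EW]: N:wait,E:car4-GO,S:wait,W:car3-GO | queues: N=0 E=0 S=0 W=0

N: empty
E: empty
S: empty
W: empty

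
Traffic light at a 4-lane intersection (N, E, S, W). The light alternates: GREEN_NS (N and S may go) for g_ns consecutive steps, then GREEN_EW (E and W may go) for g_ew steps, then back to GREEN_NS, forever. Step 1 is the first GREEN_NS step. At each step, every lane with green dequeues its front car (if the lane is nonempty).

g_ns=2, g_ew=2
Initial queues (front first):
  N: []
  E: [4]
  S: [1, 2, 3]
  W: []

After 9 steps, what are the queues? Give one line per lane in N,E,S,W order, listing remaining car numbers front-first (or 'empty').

Step 1 [NS]: N:empty,E:wait,S:car1-GO,W:wait | queues: N=0 E=1 S=2 W=0
Step 2 [NS]: N:empty,E:wait,S:car2-GO,W:wait | queues: N=0 E=1 S=1 W=0
Step 3 [EW]: N:wait,E:car4-GO,S:wait,W:empty | queues: N=0 E=0 S=1 W=0
Step 4 [EW]: N:wait,E:empty,S:wait,W:empty | queues: N=0 E=0 S=1 W=0
Step 5 [NS]: N:empty,E:wait,S:car3-GO,W:wait | queues: N=0 E=0 S=0 W=0

N: empty
E: empty
S: empty
W: empty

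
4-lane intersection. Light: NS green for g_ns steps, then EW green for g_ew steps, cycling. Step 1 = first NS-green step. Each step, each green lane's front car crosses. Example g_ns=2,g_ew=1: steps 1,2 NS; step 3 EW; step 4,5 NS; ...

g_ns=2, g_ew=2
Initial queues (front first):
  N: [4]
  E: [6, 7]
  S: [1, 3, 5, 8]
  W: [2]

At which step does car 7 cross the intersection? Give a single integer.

Step 1 [NS]: N:car4-GO,E:wait,S:car1-GO,W:wait | queues: N=0 E=2 S=3 W=1
Step 2 [NS]: N:empty,E:wait,S:car3-GO,W:wait | queues: N=0 E=2 S=2 W=1
Step 3 [EW]: N:wait,E:car6-GO,S:wait,W:car2-GO | queues: N=0 E=1 S=2 W=0
Step 4 [EW]: N:wait,E:car7-GO,S:wait,W:empty | queues: N=0 E=0 S=2 W=0
Step 5 [NS]: N:empty,E:wait,S:car5-GO,W:wait | queues: N=0 E=0 S=1 W=0
Step 6 [NS]: N:empty,E:wait,S:car8-GO,W:wait | queues: N=0 E=0 S=0 W=0
Car 7 crosses at step 4

4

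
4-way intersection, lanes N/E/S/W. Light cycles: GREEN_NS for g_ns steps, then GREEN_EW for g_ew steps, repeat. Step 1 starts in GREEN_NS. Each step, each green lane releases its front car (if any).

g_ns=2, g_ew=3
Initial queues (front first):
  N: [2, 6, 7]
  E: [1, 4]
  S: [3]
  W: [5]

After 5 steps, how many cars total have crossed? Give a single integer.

Answer: 6

Derivation:
Step 1 [NS]: N:car2-GO,E:wait,S:car3-GO,W:wait | queues: N=2 E=2 S=0 W=1
Step 2 [NS]: N:car6-GO,E:wait,S:empty,W:wait | queues: N=1 E=2 S=0 W=1
Step 3 [EW]: N:wait,E:car1-GO,S:wait,W:car5-GO | queues: N=1 E=1 S=0 W=0
Step 4 [EW]: N:wait,E:car4-GO,S:wait,W:empty | queues: N=1 E=0 S=0 W=0
Step 5 [EW]: N:wait,E:empty,S:wait,W:empty | queues: N=1 E=0 S=0 W=0
Cars crossed by step 5: 6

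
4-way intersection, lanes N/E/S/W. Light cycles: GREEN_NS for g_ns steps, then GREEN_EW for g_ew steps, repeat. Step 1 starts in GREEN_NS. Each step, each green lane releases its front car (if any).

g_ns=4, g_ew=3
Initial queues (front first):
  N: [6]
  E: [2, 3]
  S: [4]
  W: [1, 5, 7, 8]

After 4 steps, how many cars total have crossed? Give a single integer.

Answer: 2

Derivation:
Step 1 [NS]: N:car6-GO,E:wait,S:car4-GO,W:wait | queues: N=0 E=2 S=0 W=4
Step 2 [NS]: N:empty,E:wait,S:empty,W:wait | queues: N=0 E=2 S=0 W=4
Step 3 [NS]: N:empty,E:wait,S:empty,W:wait | queues: N=0 E=2 S=0 W=4
Step 4 [NS]: N:empty,E:wait,S:empty,W:wait | queues: N=0 E=2 S=0 W=4
Cars crossed by step 4: 2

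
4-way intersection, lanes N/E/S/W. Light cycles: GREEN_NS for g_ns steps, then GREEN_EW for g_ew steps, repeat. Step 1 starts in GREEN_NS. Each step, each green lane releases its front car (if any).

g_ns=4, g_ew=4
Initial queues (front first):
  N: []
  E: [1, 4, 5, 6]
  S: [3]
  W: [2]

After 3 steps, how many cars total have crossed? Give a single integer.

Step 1 [NS]: N:empty,E:wait,S:car3-GO,W:wait | queues: N=0 E=4 S=0 W=1
Step 2 [NS]: N:empty,E:wait,S:empty,W:wait | queues: N=0 E=4 S=0 W=1
Step 3 [NS]: N:empty,E:wait,S:empty,W:wait | queues: N=0 E=4 S=0 W=1
Cars crossed by step 3: 1

Answer: 1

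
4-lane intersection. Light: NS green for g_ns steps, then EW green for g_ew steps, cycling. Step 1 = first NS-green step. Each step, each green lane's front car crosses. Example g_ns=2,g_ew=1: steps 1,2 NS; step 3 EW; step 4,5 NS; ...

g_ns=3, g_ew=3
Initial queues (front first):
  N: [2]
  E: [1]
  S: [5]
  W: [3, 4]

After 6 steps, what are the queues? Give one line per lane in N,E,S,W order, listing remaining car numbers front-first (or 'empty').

Step 1 [NS]: N:car2-GO,E:wait,S:car5-GO,W:wait | queues: N=0 E=1 S=0 W=2
Step 2 [NS]: N:empty,E:wait,S:empty,W:wait | queues: N=0 E=1 S=0 W=2
Step 3 [NS]: N:empty,E:wait,S:empty,W:wait | queues: N=0 E=1 S=0 W=2
Step 4 [EW]: N:wait,E:car1-GO,S:wait,W:car3-GO | queues: N=0 E=0 S=0 W=1
Step 5 [EW]: N:wait,E:empty,S:wait,W:car4-GO | queues: N=0 E=0 S=0 W=0

N: empty
E: empty
S: empty
W: empty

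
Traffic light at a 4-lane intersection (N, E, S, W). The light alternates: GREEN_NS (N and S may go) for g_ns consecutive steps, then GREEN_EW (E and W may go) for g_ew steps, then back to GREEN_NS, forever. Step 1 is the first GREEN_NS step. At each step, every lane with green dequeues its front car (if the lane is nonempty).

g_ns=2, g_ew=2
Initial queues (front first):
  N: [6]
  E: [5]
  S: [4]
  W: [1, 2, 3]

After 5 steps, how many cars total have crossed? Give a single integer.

Step 1 [NS]: N:car6-GO,E:wait,S:car4-GO,W:wait | queues: N=0 E=1 S=0 W=3
Step 2 [NS]: N:empty,E:wait,S:empty,W:wait | queues: N=0 E=1 S=0 W=3
Step 3 [EW]: N:wait,E:car5-GO,S:wait,W:car1-GO | queues: N=0 E=0 S=0 W=2
Step 4 [EW]: N:wait,E:empty,S:wait,W:car2-GO | queues: N=0 E=0 S=0 W=1
Step 5 [NS]: N:empty,E:wait,S:empty,W:wait | queues: N=0 E=0 S=0 W=1
Cars crossed by step 5: 5

Answer: 5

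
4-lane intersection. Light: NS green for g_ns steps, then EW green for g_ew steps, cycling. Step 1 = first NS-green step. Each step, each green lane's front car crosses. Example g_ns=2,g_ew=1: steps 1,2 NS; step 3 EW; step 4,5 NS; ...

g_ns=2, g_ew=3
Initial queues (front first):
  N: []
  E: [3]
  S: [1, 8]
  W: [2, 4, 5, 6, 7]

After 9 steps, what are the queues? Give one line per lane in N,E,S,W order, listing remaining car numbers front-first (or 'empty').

Step 1 [NS]: N:empty,E:wait,S:car1-GO,W:wait | queues: N=0 E=1 S=1 W=5
Step 2 [NS]: N:empty,E:wait,S:car8-GO,W:wait | queues: N=0 E=1 S=0 W=5
Step 3 [EW]: N:wait,E:car3-GO,S:wait,W:car2-GO | queues: N=0 E=0 S=0 W=4
Step 4 [EW]: N:wait,E:empty,S:wait,W:car4-GO | queues: N=0 E=0 S=0 W=3
Step 5 [EW]: N:wait,E:empty,S:wait,W:car5-GO | queues: N=0 E=0 S=0 W=2
Step 6 [NS]: N:empty,E:wait,S:empty,W:wait | queues: N=0 E=0 S=0 W=2
Step 7 [NS]: N:empty,E:wait,S:empty,W:wait | queues: N=0 E=0 S=0 W=2
Step 8 [EW]: N:wait,E:empty,S:wait,W:car6-GO | queues: N=0 E=0 S=0 W=1
Step 9 [EW]: N:wait,E:empty,S:wait,W:car7-GO | queues: N=0 E=0 S=0 W=0

N: empty
E: empty
S: empty
W: empty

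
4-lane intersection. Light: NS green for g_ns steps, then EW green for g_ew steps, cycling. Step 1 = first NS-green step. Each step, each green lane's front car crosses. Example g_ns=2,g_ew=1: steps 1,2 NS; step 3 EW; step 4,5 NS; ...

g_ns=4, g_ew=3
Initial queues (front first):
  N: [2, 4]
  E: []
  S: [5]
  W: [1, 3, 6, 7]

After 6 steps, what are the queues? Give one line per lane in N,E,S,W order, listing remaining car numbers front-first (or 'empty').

Step 1 [NS]: N:car2-GO,E:wait,S:car5-GO,W:wait | queues: N=1 E=0 S=0 W=4
Step 2 [NS]: N:car4-GO,E:wait,S:empty,W:wait | queues: N=0 E=0 S=0 W=4
Step 3 [NS]: N:empty,E:wait,S:empty,W:wait | queues: N=0 E=0 S=0 W=4
Step 4 [NS]: N:empty,E:wait,S:empty,W:wait | queues: N=0 E=0 S=0 W=4
Step 5 [EW]: N:wait,E:empty,S:wait,W:car1-GO | queues: N=0 E=0 S=0 W=3
Step 6 [EW]: N:wait,E:empty,S:wait,W:car3-GO | queues: N=0 E=0 S=0 W=2

N: empty
E: empty
S: empty
W: 6 7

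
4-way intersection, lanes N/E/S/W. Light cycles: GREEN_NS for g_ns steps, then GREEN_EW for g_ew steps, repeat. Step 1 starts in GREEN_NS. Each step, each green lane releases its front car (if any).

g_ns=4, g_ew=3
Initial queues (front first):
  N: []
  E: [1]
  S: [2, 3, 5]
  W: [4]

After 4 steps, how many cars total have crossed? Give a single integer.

Step 1 [NS]: N:empty,E:wait,S:car2-GO,W:wait | queues: N=0 E=1 S=2 W=1
Step 2 [NS]: N:empty,E:wait,S:car3-GO,W:wait | queues: N=0 E=1 S=1 W=1
Step 3 [NS]: N:empty,E:wait,S:car5-GO,W:wait | queues: N=0 E=1 S=0 W=1
Step 4 [NS]: N:empty,E:wait,S:empty,W:wait | queues: N=0 E=1 S=0 W=1
Cars crossed by step 4: 3

Answer: 3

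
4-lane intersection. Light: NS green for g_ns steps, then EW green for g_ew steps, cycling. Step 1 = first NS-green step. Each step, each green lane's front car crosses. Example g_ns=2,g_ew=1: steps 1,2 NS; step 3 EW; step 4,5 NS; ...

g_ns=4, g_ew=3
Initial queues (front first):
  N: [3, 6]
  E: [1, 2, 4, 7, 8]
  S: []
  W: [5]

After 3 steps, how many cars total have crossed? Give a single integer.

Step 1 [NS]: N:car3-GO,E:wait,S:empty,W:wait | queues: N=1 E=5 S=0 W=1
Step 2 [NS]: N:car6-GO,E:wait,S:empty,W:wait | queues: N=0 E=5 S=0 W=1
Step 3 [NS]: N:empty,E:wait,S:empty,W:wait | queues: N=0 E=5 S=0 W=1
Cars crossed by step 3: 2

Answer: 2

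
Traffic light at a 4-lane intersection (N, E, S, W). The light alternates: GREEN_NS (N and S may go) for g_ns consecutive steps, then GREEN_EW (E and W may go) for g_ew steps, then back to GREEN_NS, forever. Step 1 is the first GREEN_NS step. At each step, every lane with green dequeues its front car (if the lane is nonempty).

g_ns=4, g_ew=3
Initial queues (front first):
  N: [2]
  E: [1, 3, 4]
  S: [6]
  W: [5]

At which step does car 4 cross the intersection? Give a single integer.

Step 1 [NS]: N:car2-GO,E:wait,S:car6-GO,W:wait | queues: N=0 E=3 S=0 W=1
Step 2 [NS]: N:empty,E:wait,S:empty,W:wait | queues: N=0 E=3 S=0 W=1
Step 3 [NS]: N:empty,E:wait,S:empty,W:wait | queues: N=0 E=3 S=0 W=1
Step 4 [NS]: N:empty,E:wait,S:empty,W:wait | queues: N=0 E=3 S=0 W=1
Step 5 [EW]: N:wait,E:car1-GO,S:wait,W:car5-GO | queues: N=0 E=2 S=0 W=0
Step 6 [EW]: N:wait,E:car3-GO,S:wait,W:empty | queues: N=0 E=1 S=0 W=0
Step 7 [EW]: N:wait,E:car4-GO,S:wait,W:empty | queues: N=0 E=0 S=0 W=0
Car 4 crosses at step 7

7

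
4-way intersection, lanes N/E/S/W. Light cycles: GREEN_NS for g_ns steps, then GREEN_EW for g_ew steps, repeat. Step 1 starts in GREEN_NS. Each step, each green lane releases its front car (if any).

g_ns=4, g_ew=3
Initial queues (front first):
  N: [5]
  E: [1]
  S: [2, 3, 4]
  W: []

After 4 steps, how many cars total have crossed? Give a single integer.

Answer: 4

Derivation:
Step 1 [NS]: N:car5-GO,E:wait,S:car2-GO,W:wait | queues: N=0 E=1 S=2 W=0
Step 2 [NS]: N:empty,E:wait,S:car3-GO,W:wait | queues: N=0 E=1 S=1 W=0
Step 3 [NS]: N:empty,E:wait,S:car4-GO,W:wait | queues: N=0 E=1 S=0 W=0
Step 4 [NS]: N:empty,E:wait,S:empty,W:wait | queues: N=0 E=1 S=0 W=0
Cars crossed by step 4: 4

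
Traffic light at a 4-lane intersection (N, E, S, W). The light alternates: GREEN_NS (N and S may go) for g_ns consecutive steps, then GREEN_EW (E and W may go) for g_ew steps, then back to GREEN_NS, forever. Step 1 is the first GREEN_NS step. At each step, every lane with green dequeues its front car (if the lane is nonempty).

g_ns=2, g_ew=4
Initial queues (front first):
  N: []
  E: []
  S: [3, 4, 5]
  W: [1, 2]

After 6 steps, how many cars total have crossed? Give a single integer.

Answer: 4

Derivation:
Step 1 [NS]: N:empty,E:wait,S:car3-GO,W:wait | queues: N=0 E=0 S=2 W=2
Step 2 [NS]: N:empty,E:wait,S:car4-GO,W:wait | queues: N=0 E=0 S=1 W=2
Step 3 [EW]: N:wait,E:empty,S:wait,W:car1-GO | queues: N=0 E=0 S=1 W=1
Step 4 [EW]: N:wait,E:empty,S:wait,W:car2-GO | queues: N=0 E=0 S=1 W=0
Step 5 [EW]: N:wait,E:empty,S:wait,W:empty | queues: N=0 E=0 S=1 W=0
Step 6 [EW]: N:wait,E:empty,S:wait,W:empty | queues: N=0 E=0 S=1 W=0
Cars crossed by step 6: 4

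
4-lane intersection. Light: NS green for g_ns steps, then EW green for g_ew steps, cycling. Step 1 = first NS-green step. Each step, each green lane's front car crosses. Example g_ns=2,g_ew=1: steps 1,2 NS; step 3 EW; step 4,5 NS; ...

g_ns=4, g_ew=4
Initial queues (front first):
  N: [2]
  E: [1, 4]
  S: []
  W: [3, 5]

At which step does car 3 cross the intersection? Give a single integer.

Step 1 [NS]: N:car2-GO,E:wait,S:empty,W:wait | queues: N=0 E=2 S=0 W=2
Step 2 [NS]: N:empty,E:wait,S:empty,W:wait | queues: N=0 E=2 S=0 W=2
Step 3 [NS]: N:empty,E:wait,S:empty,W:wait | queues: N=0 E=2 S=0 W=2
Step 4 [NS]: N:empty,E:wait,S:empty,W:wait | queues: N=0 E=2 S=0 W=2
Step 5 [EW]: N:wait,E:car1-GO,S:wait,W:car3-GO | queues: N=0 E=1 S=0 W=1
Step 6 [EW]: N:wait,E:car4-GO,S:wait,W:car5-GO | queues: N=0 E=0 S=0 W=0
Car 3 crosses at step 5

5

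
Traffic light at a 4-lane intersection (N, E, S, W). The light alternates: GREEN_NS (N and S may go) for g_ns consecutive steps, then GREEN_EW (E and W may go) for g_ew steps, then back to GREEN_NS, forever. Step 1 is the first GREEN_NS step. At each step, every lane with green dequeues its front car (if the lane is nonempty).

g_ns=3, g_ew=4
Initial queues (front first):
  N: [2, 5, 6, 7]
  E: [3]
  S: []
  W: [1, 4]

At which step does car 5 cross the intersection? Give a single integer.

Step 1 [NS]: N:car2-GO,E:wait,S:empty,W:wait | queues: N=3 E=1 S=0 W=2
Step 2 [NS]: N:car5-GO,E:wait,S:empty,W:wait | queues: N=2 E=1 S=0 W=2
Step 3 [NS]: N:car6-GO,E:wait,S:empty,W:wait | queues: N=1 E=1 S=0 W=2
Step 4 [EW]: N:wait,E:car3-GO,S:wait,W:car1-GO | queues: N=1 E=0 S=0 W=1
Step 5 [EW]: N:wait,E:empty,S:wait,W:car4-GO | queues: N=1 E=0 S=0 W=0
Step 6 [EW]: N:wait,E:empty,S:wait,W:empty | queues: N=1 E=0 S=0 W=0
Step 7 [EW]: N:wait,E:empty,S:wait,W:empty | queues: N=1 E=0 S=0 W=0
Step 8 [NS]: N:car7-GO,E:wait,S:empty,W:wait | queues: N=0 E=0 S=0 W=0
Car 5 crosses at step 2

2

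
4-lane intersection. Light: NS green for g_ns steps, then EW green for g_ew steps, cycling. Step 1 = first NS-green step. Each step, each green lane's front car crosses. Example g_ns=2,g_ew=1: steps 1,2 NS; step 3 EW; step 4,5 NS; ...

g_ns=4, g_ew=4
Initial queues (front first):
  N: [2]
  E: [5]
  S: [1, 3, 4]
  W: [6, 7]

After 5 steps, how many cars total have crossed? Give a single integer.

Step 1 [NS]: N:car2-GO,E:wait,S:car1-GO,W:wait | queues: N=0 E=1 S=2 W=2
Step 2 [NS]: N:empty,E:wait,S:car3-GO,W:wait | queues: N=0 E=1 S=1 W=2
Step 3 [NS]: N:empty,E:wait,S:car4-GO,W:wait | queues: N=0 E=1 S=0 W=2
Step 4 [NS]: N:empty,E:wait,S:empty,W:wait | queues: N=0 E=1 S=0 W=2
Step 5 [EW]: N:wait,E:car5-GO,S:wait,W:car6-GO | queues: N=0 E=0 S=0 W=1
Cars crossed by step 5: 6

Answer: 6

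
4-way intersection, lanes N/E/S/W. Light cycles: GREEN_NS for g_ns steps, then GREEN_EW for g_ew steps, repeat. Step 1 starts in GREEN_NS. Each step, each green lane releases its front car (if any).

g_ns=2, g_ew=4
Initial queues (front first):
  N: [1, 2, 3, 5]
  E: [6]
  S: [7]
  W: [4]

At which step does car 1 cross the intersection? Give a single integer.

Step 1 [NS]: N:car1-GO,E:wait,S:car7-GO,W:wait | queues: N=3 E=1 S=0 W=1
Step 2 [NS]: N:car2-GO,E:wait,S:empty,W:wait | queues: N=2 E=1 S=0 W=1
Step 3 [EW]: N:wait,E:car6-GO,S:wait,W:car4-GO | queues: N=2 E=0 S=0 W=0
Step 4 [EW]: N:wait,E:empty,S:wait,W:empty | queues: N=2 E=0 S=0 W=0
Step 5 [EW]: N:wait,E:empty,S:wait,W:empty | queues: N=2 E=0 S=0 W=0
Step 6 [EW]: N:wait,E:empty,S:wait,W:empty | queues: N=2 E=0 S=0 W=0
Step 7 [NS]: N:car3-GO,E:wait,S:empty,W:wait | queues: N=1 E=0 S=0 W=0
Step 8 [NS]: N:car5-GO,E:wait,S:empty,W:wait | queues: N=0 E=0 S=0 W=0
Car 1 crosses at step 1

1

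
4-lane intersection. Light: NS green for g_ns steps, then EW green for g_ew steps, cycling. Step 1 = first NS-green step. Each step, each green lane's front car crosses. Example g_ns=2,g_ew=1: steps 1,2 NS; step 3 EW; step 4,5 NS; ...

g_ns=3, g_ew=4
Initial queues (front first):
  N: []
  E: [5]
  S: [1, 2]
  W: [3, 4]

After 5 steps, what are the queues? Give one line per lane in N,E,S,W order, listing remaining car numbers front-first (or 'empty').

Step 1 [NS]: N:empty,E:wait,S:car1-GO,W:wait | queues: N=0 E=1 S=1 W=2
Step 2 [NS]: N:empty,E:wait,S:car2-GO,W:wait | queues: N=0 E=1 S=0 W=2
Step 3 [NS]: N:empty,E:wait,S:empty,W:wait | queues: N=0 E=1 S=0 W=2
Step 4 [EW]: N:wait,E:car5-GO,S:wait,W:car3-GO | queues: N=0 E=0 S=0 W=1
Step 5 [EW]: N:wait,E:empty,S:wait,W:car4-GO | queues: N=0 E=0 S=0 W=0

N: empty
E: empty
S: empty
W: empty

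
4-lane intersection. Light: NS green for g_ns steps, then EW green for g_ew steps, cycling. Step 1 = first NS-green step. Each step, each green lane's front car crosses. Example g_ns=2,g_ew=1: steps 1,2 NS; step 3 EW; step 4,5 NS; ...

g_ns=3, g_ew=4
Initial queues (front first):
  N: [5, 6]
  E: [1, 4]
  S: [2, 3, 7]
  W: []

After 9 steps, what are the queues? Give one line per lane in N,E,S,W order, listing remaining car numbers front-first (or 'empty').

Step 1 [NS]: N:car5-GO,E:wait,S:car2-GO,W:wait | queues: N=1 E=2 S=2 W=0
Step 2 [NS]: N:car6-GO,E:wait,S:car3-GO,W:wait | queues: N=0 E=2 S=1 W=0
Step 3 [NS]: N:empty,E:wait,S:car7-GO,W:wait | queues: N=0 E=2 S=0 W=0
Step 4 [EW]: N:wait,E:car1-GO,S:wait,W:empty | queues: N=0 E=1 S=0 W=0
Step 5 [EW]: N:wait,E:car4-GO,S:wait,W:empty | queues: N=0 E=0 S=0 W=0

N: empty
E: empty
S: empty
W: empty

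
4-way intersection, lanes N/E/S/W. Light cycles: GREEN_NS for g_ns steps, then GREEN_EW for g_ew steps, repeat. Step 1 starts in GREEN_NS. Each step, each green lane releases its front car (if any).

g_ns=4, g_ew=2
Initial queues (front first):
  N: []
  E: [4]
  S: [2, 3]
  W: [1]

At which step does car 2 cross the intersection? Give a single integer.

Step 1 [NS]: N:empty,E:wait,S:car2-GO,W:wait | queues: N=0 E=1 S=1 W=1
Step 2 [NS]: N:empty,E:wait,S:car3-GO,W:wait | queues: N=0 E=1 S=0 W=1
Step 3 [NS]: N:empty,E:wait,S:empty,W:wait | queues: N=0 E=1 S=0 W=1
Step 4 [NS]: N:empty,E:wait,S:empty,W:wait | queues: N=0 E=1 S=0 W=1
Step 5 [EW]: N:wait,E:car4-GO,S:wait,W:car1-GO | queues: N=0 E=0 S=0 W=0
Car 2 crosses at step 1

1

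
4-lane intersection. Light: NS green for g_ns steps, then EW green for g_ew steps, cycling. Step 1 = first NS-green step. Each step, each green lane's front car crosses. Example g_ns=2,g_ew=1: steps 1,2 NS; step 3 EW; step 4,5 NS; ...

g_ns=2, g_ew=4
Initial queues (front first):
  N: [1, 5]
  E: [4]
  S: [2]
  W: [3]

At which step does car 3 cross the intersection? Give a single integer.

Step 1 [NS]: N:car1-GO,E:wait,S:car2-GO,W:wait | queues: N=1 E=1 S=0 W=1
Step 2 [NS]: N:car5-GO,E:wait,S:empty,W:wait | queues: N=0 E=1 S=0 W=1
Step 3 [EW]: N:wait,E:car4-GO,S:wait,W:car3-GO | queues: N=0 E=0 S=0 W=0
Car 3 crosses at step 3

3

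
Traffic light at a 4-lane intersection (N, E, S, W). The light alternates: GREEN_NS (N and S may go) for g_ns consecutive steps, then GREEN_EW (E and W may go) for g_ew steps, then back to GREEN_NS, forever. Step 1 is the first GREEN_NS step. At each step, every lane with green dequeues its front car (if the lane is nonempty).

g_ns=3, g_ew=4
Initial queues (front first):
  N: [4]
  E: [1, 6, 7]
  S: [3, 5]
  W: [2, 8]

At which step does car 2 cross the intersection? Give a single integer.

Step 1 [NS]: N:car4-GO,E:wait,S:car3-GO,W:wait | queues: N=0 E=3 S=1 W=2
Step 2 [NS]: N:empty,E:wait,S:car5-GO,W:wait | queues: N=0 E=3 S=0 W=2
Step 3 [NS]: N:empty,E:wait,S:empty,W:wait | queues: N=0 E=3 S=0 W=2
Step 4 [EW]: N:wait,E:car1-GO,S:wait,W:car2-GO | queues: N=0 E=2 S=0 W=1
Step 5 [EW]: N:wait,E:car6-GO,S:wait,W:car8-GO | queues: N=0 E=1 S=0 W=0
Step 6 [EW]: N:wait,E:car7-GO,S:wait,W:empty | queues: N=0 E=0 S=0 W=0
Car 2 crosses at step 4

4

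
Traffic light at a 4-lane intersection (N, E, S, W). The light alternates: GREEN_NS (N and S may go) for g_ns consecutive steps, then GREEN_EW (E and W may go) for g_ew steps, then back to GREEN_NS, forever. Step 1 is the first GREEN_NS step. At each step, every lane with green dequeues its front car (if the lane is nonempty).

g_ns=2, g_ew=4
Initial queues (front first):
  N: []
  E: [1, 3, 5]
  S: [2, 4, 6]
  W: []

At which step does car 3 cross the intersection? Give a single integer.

Step 1 [NS]: N:empty,E:wait,S:car2-GO,W:wait | queues: N=0 E=3 S=2 W=0
Step 2 [NS]: N:empty,E:wait,S:car4-GO,W:wait | queues: N=0 E=3 S=1 W=0
Step 3 [EW]: N:wait,E:car1-GO,S:wait,W:empty | queues: N=0 E=2 S=1 W=0
Step 4 [EW]: N:wait,E:car3-GO,S:wait,W:empty | queues: N=0 E=1 S=1 W=0
Step 5 [EW]: N:wait,E:car5-GO,S:wait,W:empty | queues: N=0 E=0 S=1 W=0
Step 6 [EW]: N:wait,E:empty,S:wait,W:empty | queues: N=0 E=0 S=1 W=0
Step 7 [NS]: N:empty,E:wait,S:car6-GO,W:wait | queues: N=0 E=0 S=0 W=0
Car 3 crosses at step 4

4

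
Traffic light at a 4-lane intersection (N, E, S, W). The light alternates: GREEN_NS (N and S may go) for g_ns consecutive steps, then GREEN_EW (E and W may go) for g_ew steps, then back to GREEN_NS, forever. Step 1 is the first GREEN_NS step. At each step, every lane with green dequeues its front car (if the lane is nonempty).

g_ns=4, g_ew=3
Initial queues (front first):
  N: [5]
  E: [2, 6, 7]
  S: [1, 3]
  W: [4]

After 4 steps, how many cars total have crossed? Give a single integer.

Answer: 3

Derivation:
Step 1 [NS]: N:car5-GO,E:wait,S:car1-GO,W:wait | queues: N=0 E=3 S=1 W=1
Step 2 [NS]: N:empty,E:wait,S:car3-GO,W:wait | queues: N=0 E=3 S=0 W=1
Step 3 [NS]: N:empty,E:wait,S:empty,W:wait | queues: N=0 E=3 S=0 W=1
Step 4 [NS]: N:empty,E:wait,S:empty,W:wait | queues: N=0 E=3 S=0 W=1
Cars crossed by step 4: 3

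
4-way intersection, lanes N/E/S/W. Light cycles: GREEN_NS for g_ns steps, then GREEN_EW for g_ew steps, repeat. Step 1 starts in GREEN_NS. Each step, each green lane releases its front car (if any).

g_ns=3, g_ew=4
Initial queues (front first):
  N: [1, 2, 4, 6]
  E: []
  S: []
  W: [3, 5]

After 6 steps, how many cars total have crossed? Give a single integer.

Step 1 [NS]: N:car1-GO,E:wait,S:empty,W:wait | queues: N=3 E=0 S=0 W=2
Step 2 [NS]: N:car2-GO,E:wait,S:empty,W:wait | queues: N=2 E=0 S=0 W=2
Step 3 [NS]: N:car4-GO,E:wait,S:empty,W:wait | queues: N=1 E=0 S=0 W=2
Step 4 [EW]: N:wait,E:empty,S:wait,W:car3-GO | queues: N=1 E=0 S=0 W=1
Step 5 [EW]: N:wait,E:empty,S:wait,W:car5-GO | queues: N=1 E=0 S=0 W=0
Step 6 [EW]: N:wait,E:empty,S:wait,W:empty | queues: N=1 E=0 S=0 W=0
Cars crossed by step 6: 5

Answer: 5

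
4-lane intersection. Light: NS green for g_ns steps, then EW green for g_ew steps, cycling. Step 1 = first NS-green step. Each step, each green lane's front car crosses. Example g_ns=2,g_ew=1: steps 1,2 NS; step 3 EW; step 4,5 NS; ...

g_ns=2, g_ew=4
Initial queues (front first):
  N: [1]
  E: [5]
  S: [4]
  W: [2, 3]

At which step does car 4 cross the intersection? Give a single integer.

Step 1 [NS]: N:car1-GO,E:wait,S:car4-GO,W:wait | queues: N=0 E=1 S=0 W=2
Step 2 [NS]: N:empty,E:wait,S:empty,W:wait | queues: N=0 E=1 S=0 W=2
Step 3 [EW]: N:wait,E:car5-GO,S:wait,W:car2-GO | queues: N=0 E=0 S=0 W=1
Step 4 [EW]: N:wait,E:empty,S:wait,W:car3-GO | queues: N=0 E=0 S=0 W=0
Car 4 crosses at step 1

1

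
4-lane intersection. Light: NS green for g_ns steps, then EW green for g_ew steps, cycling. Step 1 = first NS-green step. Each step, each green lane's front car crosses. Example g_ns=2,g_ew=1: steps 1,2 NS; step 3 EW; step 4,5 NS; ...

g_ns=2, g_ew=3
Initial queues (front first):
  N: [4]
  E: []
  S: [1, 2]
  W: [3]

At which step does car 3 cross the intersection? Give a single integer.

Step 1 [NS]: N:car4-GO,E:wait,S:car1-GO,W:wait | queues: N=0 E=0 S=1 W=1
Step 2 [NS]: N:empty,E:wait,S:car2-GO,W:wait | queues: N=0 E=0 S=0 W=1
Step 3 [EW]: N:wait,E:empty,S:wait,W:car3-GO | queues: N=0 E=0 S=0 W=0
Car 3 crosses at step 3

3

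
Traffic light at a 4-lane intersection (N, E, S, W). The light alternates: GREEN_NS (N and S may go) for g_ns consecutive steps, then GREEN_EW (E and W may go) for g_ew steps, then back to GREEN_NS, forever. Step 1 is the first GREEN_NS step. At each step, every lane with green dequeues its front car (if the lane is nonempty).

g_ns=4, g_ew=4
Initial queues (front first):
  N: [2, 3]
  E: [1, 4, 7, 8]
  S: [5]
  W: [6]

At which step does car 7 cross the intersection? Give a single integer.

Step 1 [NS]: N:car2-GO,E:wait,S:car5-GO,W:wait | queues: N=1 E=4 S=0 W=1
Step 2 [NS]: N:car3-GO,E:wait,S:empty,W:wait | queues: N=0 E=4 S=0 W=1
Step 3 [NS]: N:empty,E:wait,S:empty,W:wait | queues: N=0 E=4 S=0 W=1
Step 4 [NS]: N:empty,E:wait,S:empty,W:wait | queues: N=0 E=4 S=0 W=1
Step 5 [EW]: N:wait,E:car1-GO,S:wait,W:car6-GO | queues: N=0 E=3 S=0 W=0
Step 6 [EW]: N:wait,E:car4-GO,S:wait,W:empty | queues: N=0 E=2 S=0 W=0
Step 7 [EW]: N:wait,E:car7-GO,S:wait,W:empty | queues: N=0 E=1 S=0 W=0
Step 8 [EW]: N:wait,E:car8-GO,S:wait,W:empty | queues: N=0 E=0 S=0 W=0
Car 7 crosses at step 7

7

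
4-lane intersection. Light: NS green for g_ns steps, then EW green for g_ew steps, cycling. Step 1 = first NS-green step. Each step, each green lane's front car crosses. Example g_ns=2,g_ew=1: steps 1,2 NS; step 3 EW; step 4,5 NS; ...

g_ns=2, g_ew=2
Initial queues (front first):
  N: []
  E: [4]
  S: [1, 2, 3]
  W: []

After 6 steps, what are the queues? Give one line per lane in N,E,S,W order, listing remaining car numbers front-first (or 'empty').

Step 1 [NS]: N:empty,E:wait,S:car1-GO,W:wait | queues: N=0 E=1 S=2 W=0
Step 2 [NS]: N:empty,E:wait,S:car2-GO,W:wait | queues: N=0 E=1 S=1 W=0
Step 3 [EW]: N:wait,E:car4-GO,S:wait,W:empty | queues: N=0 E=0 S=1 W=0
Step 4 [EW]: N:wait,E:empty,S:wait,W:empty | queues: N=0 E=0 S=1 W=0
Step 5 [NS]: N:empty,E:wait,S:car3-GO,W:wait | queues: N=0 E=0 S=0 W=0

N: empty
E: empty
S: empty
W: empty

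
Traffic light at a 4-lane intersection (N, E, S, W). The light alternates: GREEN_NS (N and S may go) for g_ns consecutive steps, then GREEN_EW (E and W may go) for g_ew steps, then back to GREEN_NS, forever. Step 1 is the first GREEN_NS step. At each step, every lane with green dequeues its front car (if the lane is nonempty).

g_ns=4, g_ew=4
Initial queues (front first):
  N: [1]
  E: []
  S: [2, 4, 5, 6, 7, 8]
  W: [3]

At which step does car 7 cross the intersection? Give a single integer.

Step 1 [NS]: N:car1-GO,E:wait,S:car2-GO,W:wait | queues: N=0 E=0 S=5 W=1
Step 2 [NS]: N:empty,E:wait,S:car4-GO,W:wait | queues: N=0 E=0 S=4 W=1
Step 3 [NS]: N:empty,E:wait,S:car5-GO,W:wait | queues: N=0 E=0 S=3 W=1
Step 4 [NS]: N:empty,E:wait,S:car6-GO,W:wait | queues: N=0 E=0 S=2 W=1
Step 5 [EW]: N:wait,E:empty,S:wait,W:car3-GO | queues: N=0 E=0 S=2 W=0
Step 6 [EW]: N:wait,E:empty,S:wait,W:empty | queues: N=0 E=0 S=2 W=0
Step 7 [EW]: N:wait,E:empty,S:wait,W:empty | queues: N=0 E=0 S=2 W=0
Step 8 [EW]: N:wait,E:empty,S:wait,W:empty | queues: N=0 E=0 S=2 W=0
Step 9 [NS]: N:empty,E:wait,S:car7-GO,W:wait | queues: N=0 E=0 S=1 W=0
Step 10 [NS]: N:empty,E:wait,S:car8-GO,W:wait | queues: N=0 E=0 S=0 W=0
Car 7 crosses at step 9

9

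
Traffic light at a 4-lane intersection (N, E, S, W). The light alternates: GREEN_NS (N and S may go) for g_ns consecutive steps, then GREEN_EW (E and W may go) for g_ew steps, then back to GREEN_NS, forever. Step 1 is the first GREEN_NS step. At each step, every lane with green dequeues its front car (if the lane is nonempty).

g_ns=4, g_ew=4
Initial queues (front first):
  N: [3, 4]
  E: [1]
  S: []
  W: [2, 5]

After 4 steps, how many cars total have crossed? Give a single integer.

Answer: 2

Derivation:
Step 1 [NS]: N:car3-GO,E:wait,S:empty,W:wait | queues: N=1 E=1 S=0 W=2
Step 2 [NS]: N:car4-GO,E:wait,S:empty,W:wait | queues: N=0 E=1 S=0 W=2
Step 3 [NS]: N:empty,E:wait,S:empty,W:wait | queues: N=0 E=1 S=0 W=2
Step 4 [NS]: N:empty,E:wait,S:empty,W:wait | queues: N=0 E=1 S=0 W=2
Cars crossed by step 4: 2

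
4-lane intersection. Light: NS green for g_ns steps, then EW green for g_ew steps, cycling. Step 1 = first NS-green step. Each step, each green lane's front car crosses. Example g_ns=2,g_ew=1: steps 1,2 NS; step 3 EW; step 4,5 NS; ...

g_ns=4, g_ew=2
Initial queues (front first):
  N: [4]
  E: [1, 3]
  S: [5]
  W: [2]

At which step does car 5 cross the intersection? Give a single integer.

Step 1 [NS]: N:car4-GO,E:wait,S:car5-GO,W:wait | queues: N=0 E=2 S=0 W=1
Step 2 [NS]: N:empty,E:wait,S:empty,W:wait | queues: N=0 E=2 S=0 W=1
Step 3 [NS]: N:empty,E:wait,S:empty,W:wait | queues: N=0 E=2 S=0 W=1
Step 4 [NS]: N:empty,E:wait,S:empty,W:wait | queues: N=0 E=2 S=0 W=1
Step 5 [EW]: N:wait,E:car1-GO,S:wait,W:car2-GO | queues: N=0 E=1 S=0 W=0
Step 6 [EW]: N:wait,E:car3-GO,S:wait,W:empty | queues: N=0 E=0 S=0 W=0
Car 5 crosses at step 1

1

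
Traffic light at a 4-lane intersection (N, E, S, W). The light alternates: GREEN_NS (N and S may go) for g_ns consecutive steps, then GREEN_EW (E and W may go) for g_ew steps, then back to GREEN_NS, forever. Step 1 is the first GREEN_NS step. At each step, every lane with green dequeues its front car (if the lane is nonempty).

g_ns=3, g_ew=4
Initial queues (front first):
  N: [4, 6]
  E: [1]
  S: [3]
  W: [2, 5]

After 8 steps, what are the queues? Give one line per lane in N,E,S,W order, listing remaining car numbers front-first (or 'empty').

Step 1 [NS]: N:car4-GO,E:wait,S:car3-GO,W:wait | queues: N=1 E=1 S=0 W=2
Step 2 [NS]: N:car6-GO,E:wait,S:empty,W:wait | queues: N=0 E=1 S=0 W=2
Step 3 [NS]: N:empty,E:wait,S:empty,W:wait | queues: N=0 E=1 S=0 W=2
Step 4 [EW]: N:wait,E:car1-GO,S:wait,W:car2-GO | queues: N=0 E=0 S=0 W=1
Step 5 [EW]: N:wait,E:empty,S:wait,W:car5-GO | queues: N=0 E=0 S=0 W=0

N: empty
E: empty
S: empty
W: empty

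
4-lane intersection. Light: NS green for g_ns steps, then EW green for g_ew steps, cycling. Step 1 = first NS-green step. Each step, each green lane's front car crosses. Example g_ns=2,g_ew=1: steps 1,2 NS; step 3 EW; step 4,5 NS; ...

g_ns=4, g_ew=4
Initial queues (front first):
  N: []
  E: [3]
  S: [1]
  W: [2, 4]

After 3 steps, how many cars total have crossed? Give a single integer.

Answer: 1

Derivation:
Step 1 [NS]: N:empty,E:wait,S:car1-GO,W:wait | queues: N=0 E=1 S=0 W=2
Step 2 [NS]: N:empty,E:wait,S:empty,W:wait | queues: N=0 E=1 S=0 W=2
Step 3 [NS]: N:empty,E:wait,S:empty,W:wait | queues: N=0 E=1 S=0 W=2
Cars crossed by step 3: 1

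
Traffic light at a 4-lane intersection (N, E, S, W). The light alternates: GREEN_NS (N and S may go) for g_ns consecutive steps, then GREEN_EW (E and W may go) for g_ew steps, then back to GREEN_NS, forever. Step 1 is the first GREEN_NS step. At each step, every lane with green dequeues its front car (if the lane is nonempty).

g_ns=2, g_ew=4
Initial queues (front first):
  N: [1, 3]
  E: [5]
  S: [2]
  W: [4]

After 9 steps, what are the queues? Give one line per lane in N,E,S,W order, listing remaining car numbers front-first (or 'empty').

Step 1 [NS]: N:car1-GO,E:wait,S:car2-GO,W:wait | queues: N=1 E=1 S=0 W=1
Step 2 [NS]: N:car3-GO,E:wait,S:empty,W:wait | queues: N=0 E=1 S=0 W=1
Step 3 [EW]: N:wait,E:car5-GO,S:wait,W:car4-GO | queues: N=0 E=0 S=0 W=0

N: empty
E: empty
S: empty
W: empty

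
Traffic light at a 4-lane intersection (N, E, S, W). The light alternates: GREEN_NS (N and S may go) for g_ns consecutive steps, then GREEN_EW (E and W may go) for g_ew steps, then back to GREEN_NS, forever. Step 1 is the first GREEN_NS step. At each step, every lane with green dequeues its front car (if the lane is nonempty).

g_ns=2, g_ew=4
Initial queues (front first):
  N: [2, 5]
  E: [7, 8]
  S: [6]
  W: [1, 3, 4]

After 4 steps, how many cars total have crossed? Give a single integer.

Answer: 7

Derivation:
Step 1 [NS]: N:car2-GO,E:wait,S:car6-GO,W:wait | queues: N=1 E=2 S=0 W=3
Step 2 [NS]: N:car5-GO,E:wait,S:empty,W:wait | queues: N=0 E=2 S=0 W=3
Step 3 [EW]: N:wait,E:car7-GO,S:wait,W:car1-GO | queues: N=0 E=1 S=0 W=2
Step 4 [EW]: N:wait,E:car8-GO,S:wait,W:car3-GO | queues: N=0 E=0 S=0 W=1
Cars crossed by step 4: 7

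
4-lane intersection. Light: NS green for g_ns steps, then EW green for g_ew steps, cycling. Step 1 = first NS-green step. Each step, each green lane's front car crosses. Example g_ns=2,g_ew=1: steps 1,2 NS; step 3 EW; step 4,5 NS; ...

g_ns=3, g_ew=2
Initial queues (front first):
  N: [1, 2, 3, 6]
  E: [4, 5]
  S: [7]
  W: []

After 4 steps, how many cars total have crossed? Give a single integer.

Answer: 5

Derivation:
Step 1 [NS]: N:car1-GO,E:wait,S:car7-GO,W:wait | queues: N=3 E=2 S=0 W=0
Step 2 [NS]: N:car2-GO,E:wait,S:empty,W:wait | queues: N=2 E=2 S=0 W=0
Step 3 [NS]: N:car3-GO,E:wait,S:empty,W:wait | queues: N=1 E=2 S=0 W=0
Step 4 [EW]: N:wait,E:car4-GO,S:wait,W:empty | queues: N=1 E=1 S=0 W=0
Cars crossed by step 4: 5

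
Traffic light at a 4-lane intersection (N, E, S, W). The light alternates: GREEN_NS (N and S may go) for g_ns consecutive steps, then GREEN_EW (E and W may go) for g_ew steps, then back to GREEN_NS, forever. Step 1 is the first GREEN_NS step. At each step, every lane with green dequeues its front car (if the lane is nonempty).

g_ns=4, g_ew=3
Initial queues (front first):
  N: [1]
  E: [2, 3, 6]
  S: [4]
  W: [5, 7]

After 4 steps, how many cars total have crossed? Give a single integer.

Answer: 2

Derivation:
Step 1 [NS]: N:car1-GO,E:wait,S:car4-GO,W:wait | queues: N=0 E=3 S=0 W=2
Step 2 [NS]: N:empty,E:wait,S:empty,W:wait | queues: N=0 E=3 S=0 W=2
Step 3 [NS]: N:empty,E:wait,S:empty,W:wait | queues: N=0 E=3 S=0 W=2
Step 4 [NS]: N:empty,E:wait,S:empty,W:wait | queues: N=0 E=3 S=0 W=2
Cars crossed by step 4: 2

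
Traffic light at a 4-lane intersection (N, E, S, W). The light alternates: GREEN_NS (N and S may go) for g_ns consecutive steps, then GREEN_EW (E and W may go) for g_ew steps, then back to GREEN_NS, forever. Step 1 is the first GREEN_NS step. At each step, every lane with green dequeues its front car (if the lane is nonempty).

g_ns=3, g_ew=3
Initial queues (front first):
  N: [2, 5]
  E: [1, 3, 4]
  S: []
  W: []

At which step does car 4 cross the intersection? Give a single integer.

Step 1 [NS]: N:car2-GO,E:wait,S:empty,W:wait | queues: N=1 E=3 S=0 W=0
Step 2 [NS]: N:car5-GO,E:wait,S:empty,W:wait | queues: N=0 E=3 S=0 W=0
Step 3 [NS]: N:empty,E:wait,S:empty,W:wait | queues: N=0 E=3 S=0 W=0
Step 4 [EW]: N:wait,E:car1-GO,S:wait,W:empty | queues: N=0 E=2 S=0 W=0
Step 5 [EW]: N:wait,E:car3-GO,S:wait,W:empty | queues: N=0 E=1 S=0 W=0
Step 6 [EW]: N:wait,E:car4-GO,S:wait,W:empty | queues: N=0 E=0 S=0 W=0
Car 4 crosses at step 6

6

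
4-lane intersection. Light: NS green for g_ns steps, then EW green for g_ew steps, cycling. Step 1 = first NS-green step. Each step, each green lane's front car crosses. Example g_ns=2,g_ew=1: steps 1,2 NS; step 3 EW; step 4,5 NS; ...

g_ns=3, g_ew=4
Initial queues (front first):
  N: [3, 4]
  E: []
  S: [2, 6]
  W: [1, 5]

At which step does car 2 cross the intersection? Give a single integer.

Step 1 [NS]: N:car3-GO,E:wait,S:car2-GO,W:wait | queues: N=1 E=0 S=1 W=2
Step 2 [NS]: N:car4-GO,E:wait,S:car6-GO,W:wait | queues: N=0 E=0 S=0 W=2
Step 3 [NS]: N:empty,E:wait,S:empty,W:wait | queues: N=0 E=0 S=0 W=2
Step 4 [EW]: N:wait,E:empty,S:wait,W:car1-GO | queues: N=0 E=0 S=0 W=1
Step 5 [EW]: N:wait,E:empty,S:wait,W:car5-GO | queues: N=0 E=0 S=0 W=0
Car 2 crosses at step 1

1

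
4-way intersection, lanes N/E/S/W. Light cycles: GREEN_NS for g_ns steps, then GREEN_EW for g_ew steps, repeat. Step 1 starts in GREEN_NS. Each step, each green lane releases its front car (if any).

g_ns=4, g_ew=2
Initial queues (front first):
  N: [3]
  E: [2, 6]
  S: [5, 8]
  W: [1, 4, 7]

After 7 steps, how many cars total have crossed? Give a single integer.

Answer: 7

Derivation:
Step 1 [NS]: N:car3-GO,E:wait,S:car5-GO,W:wait | queues: N=0 E=2 S=1 W=3
Step 2 [NS]: N:empty,E:wait,S:car8-GO,W:wait | queues: N=0 E=2 S=0 W=3
Step 3 [NS]: N:empty,E:wait,S:empty,W:wait | queues: N=0 E=2 S=0 W=3
Step 4 [NS]: N:empty,E:wait,S:empty,W:wait | queues: N=0 E=2 S=0 W=3
Step 5 [EW]: N:wait,E:car2-GO,S:wait,W:car1-GO | queues: N=0 E=1 S=0 W=2
Step 6 [EW]: N:wait,E:car6-GO,S:wait,W:car4-GO | queues: N=0 E=0 S=0 W=1
Step 7 [NS]: N:empty,E:wait,S:empty,W:wait | queues: N=0 E=0 S=0 W=1
Cars crossed by step 7: 7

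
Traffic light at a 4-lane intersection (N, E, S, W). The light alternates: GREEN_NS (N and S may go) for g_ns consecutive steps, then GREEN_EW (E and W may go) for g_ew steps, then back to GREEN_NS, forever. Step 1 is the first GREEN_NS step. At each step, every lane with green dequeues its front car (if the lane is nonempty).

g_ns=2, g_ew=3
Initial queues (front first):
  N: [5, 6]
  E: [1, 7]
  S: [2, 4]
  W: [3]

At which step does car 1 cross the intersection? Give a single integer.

Step 1 [NS]: N:car5-GO,E:wait,S:car2-GO,W:wait | queues: N=1 E=2 S=1 W=1
Step 2 [NS]: N:car6-GO,E:wait,S:car4-GO,W:wait | queues: N=0 E=2 S=0 W=1
Step 3 [EW]: N:wait,E:car1-GO,S:wait,W:car3-GO | queues: N=0 E=1 S=0 W=0
Step 4 [EW]: N:wait,E:car7-GO,S:wait,W:empty | queues: N=0 E=0 S=0 W=0
Car 1 crosses at step 3

3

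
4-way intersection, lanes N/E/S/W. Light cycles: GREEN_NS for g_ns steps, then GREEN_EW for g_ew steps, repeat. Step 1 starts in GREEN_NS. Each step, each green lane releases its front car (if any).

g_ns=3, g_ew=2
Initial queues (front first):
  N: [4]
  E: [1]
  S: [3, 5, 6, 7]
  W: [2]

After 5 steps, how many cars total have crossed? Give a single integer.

Step 1 [NS]: N:car4-GO,E:wait,S:car3-GO,W:wait | queues: N=0 E=1 S=3 W=1
Step 2 [NS]: N:empty,E:wait,S:car5-GO,W:wait | queues: N=0 E=1 S=2 W=1
Step 3 [NS]: N:empty,E:wait,S:car6-GO,W:wait | queues: N=0 E=1 S=1 W=1
Step 4 [EW]: N:wait,E:car1-GO,S:wait,W:car2-GO | queues: N=0 E=0 S=1 W=0
Step 5 [EW]: N:wait,E:empty,S:wait,W:empty | queues: N=0 E=0 S=1 W=0
Cars crossed by step 5: 6

Answer: 6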